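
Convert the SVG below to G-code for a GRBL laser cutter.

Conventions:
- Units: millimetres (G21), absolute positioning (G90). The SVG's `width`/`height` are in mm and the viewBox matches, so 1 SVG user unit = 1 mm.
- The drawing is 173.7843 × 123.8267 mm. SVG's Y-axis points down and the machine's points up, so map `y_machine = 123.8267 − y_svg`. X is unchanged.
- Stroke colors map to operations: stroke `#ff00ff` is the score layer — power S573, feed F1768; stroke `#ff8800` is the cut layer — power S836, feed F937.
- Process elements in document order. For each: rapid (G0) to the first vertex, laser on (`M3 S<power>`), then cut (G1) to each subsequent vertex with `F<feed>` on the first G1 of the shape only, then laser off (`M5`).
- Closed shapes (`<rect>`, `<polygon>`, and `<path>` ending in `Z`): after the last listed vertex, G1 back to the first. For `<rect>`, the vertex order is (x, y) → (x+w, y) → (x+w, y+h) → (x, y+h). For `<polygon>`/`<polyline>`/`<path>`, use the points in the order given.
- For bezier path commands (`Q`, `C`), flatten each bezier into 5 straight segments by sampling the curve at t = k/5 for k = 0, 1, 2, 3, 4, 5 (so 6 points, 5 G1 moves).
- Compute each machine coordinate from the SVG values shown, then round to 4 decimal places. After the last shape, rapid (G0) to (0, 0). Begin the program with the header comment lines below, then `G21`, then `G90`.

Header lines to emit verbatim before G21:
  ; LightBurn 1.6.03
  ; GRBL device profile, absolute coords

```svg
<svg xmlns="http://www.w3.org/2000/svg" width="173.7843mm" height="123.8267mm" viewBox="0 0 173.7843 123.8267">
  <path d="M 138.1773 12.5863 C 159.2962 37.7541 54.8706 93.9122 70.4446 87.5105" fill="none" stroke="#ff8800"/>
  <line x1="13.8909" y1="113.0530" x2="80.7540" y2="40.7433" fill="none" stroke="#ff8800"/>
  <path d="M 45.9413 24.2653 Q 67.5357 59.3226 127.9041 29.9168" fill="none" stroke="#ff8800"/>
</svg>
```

Since the viewBox matches the mm dimensions, user units are millimetres directly. The only transform is the Y-flip y_m = 123.8267 − y_svg.

Shape 1 is a cubic bezier drawn with `<path>`. Its stroke #ff8800 means cut at S836, F937. After flipping Y the toolpath is (138.1773,111.2404) → (137.7477,93.1693) → (118.9734,72.1509) → (93.6408,52.6757) → (73.5358,39.2340) → (70.4446,36.3162).

Shape 2 is a line segment drawn with `<line>`. Its stroke #ff8800 means cut at S836, F937. After flipping Y the toolpath is (13.8909,10.7737) → (80.7540,83.0834).

Shape 3 is a quadratic bezier drawn with `<path>`. Its stroke #ff8800 means cut at S836, F937. After flipping Y the toolpath is (45.9413,99.5614) → (56.1300,88.1170) → (69.4207,81.8297) → (85.8132,80.6994) → (105.3077,84.7261) → (127.9041,93.9099).

; LightBurn 1.6.03
; GRBL device profile, absolute coords
G21
G90
G0 X138.1773 Y111.2404
M3 S836
G1 X137.7477 Y93.1693 F937
G1 X118.9734 Y72.1509
G1 X93.6408 Y52.6757
G1 X73.5358 Y39.2340
G1 X70.4446 Y36.3162
M5
G0 X13.8909 Y10.7737
M3 S836
G1 X80.7540 Y83.0834 F937
M5
G0 X45.9413 Y99.5614
M3 S836
G1 X56.1300 Y88.1170 F937
G1 X69.4207 Y81.8297
G1 X85.8132 Y80.6994
G1 X105.3077 Y84.7261
G1 X127.9041 Y93.9099
M5
G0 X0.0000 Y0.0000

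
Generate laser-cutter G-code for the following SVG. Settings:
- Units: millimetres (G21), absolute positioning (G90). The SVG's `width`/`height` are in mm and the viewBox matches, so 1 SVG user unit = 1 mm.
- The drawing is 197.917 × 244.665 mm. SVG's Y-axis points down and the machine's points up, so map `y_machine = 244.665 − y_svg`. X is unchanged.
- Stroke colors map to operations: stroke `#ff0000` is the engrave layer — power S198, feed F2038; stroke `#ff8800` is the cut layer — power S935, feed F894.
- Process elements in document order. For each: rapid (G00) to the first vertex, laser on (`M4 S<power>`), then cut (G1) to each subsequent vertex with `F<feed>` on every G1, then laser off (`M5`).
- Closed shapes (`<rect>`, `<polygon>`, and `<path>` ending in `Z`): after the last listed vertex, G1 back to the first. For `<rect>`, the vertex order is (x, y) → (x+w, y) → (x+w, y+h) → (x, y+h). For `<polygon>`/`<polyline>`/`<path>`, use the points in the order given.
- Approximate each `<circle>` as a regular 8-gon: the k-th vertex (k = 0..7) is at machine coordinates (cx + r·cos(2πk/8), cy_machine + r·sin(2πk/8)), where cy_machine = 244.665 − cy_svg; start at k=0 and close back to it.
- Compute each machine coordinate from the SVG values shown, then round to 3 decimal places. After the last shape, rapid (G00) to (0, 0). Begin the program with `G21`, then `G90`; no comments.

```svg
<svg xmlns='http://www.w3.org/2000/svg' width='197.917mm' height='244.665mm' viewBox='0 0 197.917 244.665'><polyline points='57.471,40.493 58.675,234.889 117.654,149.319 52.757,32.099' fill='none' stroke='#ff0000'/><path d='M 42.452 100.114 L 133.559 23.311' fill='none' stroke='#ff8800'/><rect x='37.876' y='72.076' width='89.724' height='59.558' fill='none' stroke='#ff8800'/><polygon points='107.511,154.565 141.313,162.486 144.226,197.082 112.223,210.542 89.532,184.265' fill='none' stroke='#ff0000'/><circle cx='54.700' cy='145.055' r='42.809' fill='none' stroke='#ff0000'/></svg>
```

1 u = 1 mm; y_m = 244.665 − y.

[1] `<polyline>` open polyline, #ff0000→engrave S198 F2038: (57.471,204.172) → (58.675,9.776) → (117.654,95.346) → (52.757,212.566)

[2] `<path>` line segment, #ff8800→cut S935 F894: (42.452,144.551) → (133.559,221.354)

[3] `<rect>` rectangle, #ff8800→cut S935 F894: (37.876,172.589) → (127.600,172.589) → (127.600,113.031) → (37.876,113.031) → (37.876,172.589) (closed)

[4] `<polygon>` regular polygon, #ff0000→engrave S198 F2038: (107.511,90.100) → (141.313,82.179) → (144.226,47.583) → (112.223,34.123) → (89.532,60.400) → (107.511,90.100) (closed)

[5] `<circle>` circle, #ff0000→engrave S198 F2038: (97.509,99.610) → (84.971,129.881) → (54.700,142.419) → (24.429,129.881) → (11.891,99.610) → (24.429,69.339) → (54.700,56.801) → (84.971,69.339) → (97.509,99.610) (closed)

G21
G90
G00 X57.471 Y204.172
M4 S198
G1 X58.675 Y9.776 F2038
G1 X117.654 Y95.346 F2038
G1 X52.757 Y212.566 F2038
M5
G00 X42.452 Y144.551
M4 S935
G1 X133.559 Y221.354 F894
M5
G00 X37.876 Y172.589
M4 S935
G1 X127.600 Y172.589 F894
G1 X127.600 Y113.031 F894
G1 X37.876 Y113.031 F894
G1 X37.876 Y172.589 F894
M5
G00 X107.511 Y90.100
M4 S198
G1 X141.313 Y82.179 F2038
G1 X144.226 Y47.583 F2038
G1 X112.223 Y34.123 F2038
G1 X89.532 Y60.400 F2038
G1 X107.511 Y90.100 F2038
M5
G00 X97.509 Y99.610
M4 S198
G1 X84.971 Y129.881 F2038
G1 X54.700 Y142.419 F2038
G1 X24.429 Y129.881 F2038
G1 X11.891 Y99.610 F2038
G1 X24.429 Y69.339 F2038
G1 X54.700 Y56.801 F2038
G1 X84.971 Y69.339 F2038
G1 X97.509 Y99.610 F2038
M5
G00 X0.000 Y0.000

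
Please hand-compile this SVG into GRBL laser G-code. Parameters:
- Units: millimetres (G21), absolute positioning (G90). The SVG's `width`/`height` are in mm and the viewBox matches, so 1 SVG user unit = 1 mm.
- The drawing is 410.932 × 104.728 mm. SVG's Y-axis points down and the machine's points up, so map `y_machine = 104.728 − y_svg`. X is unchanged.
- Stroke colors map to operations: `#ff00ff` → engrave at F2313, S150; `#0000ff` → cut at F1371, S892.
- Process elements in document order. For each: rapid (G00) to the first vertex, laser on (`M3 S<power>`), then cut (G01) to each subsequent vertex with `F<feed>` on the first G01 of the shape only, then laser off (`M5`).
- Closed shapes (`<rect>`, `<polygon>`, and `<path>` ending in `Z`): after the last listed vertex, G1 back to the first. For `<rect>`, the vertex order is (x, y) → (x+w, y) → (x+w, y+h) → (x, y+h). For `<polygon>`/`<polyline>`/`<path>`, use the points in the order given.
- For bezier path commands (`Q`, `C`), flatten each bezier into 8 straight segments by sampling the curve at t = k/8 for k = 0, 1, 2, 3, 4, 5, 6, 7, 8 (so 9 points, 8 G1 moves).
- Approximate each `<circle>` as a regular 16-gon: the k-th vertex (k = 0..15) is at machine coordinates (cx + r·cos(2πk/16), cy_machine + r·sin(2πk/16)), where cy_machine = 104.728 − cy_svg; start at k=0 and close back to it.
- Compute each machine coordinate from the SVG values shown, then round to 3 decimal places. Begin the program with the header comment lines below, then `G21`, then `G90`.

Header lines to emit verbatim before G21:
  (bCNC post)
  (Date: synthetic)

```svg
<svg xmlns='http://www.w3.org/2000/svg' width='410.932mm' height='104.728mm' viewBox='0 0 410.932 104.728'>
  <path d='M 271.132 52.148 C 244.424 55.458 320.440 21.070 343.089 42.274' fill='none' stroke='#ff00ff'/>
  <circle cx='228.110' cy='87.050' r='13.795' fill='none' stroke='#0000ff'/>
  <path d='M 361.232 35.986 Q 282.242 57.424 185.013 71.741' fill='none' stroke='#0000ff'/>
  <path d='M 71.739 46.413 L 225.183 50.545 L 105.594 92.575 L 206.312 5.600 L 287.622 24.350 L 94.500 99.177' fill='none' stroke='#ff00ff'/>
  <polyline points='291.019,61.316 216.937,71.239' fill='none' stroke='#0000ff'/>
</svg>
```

1 u = 1 mm; y_m = 104.728 − y.

[1] `<path>` cubic bezier, #ff00ff→engrave S150 F2313: (271.132,52.580) → (265.627,52.924) → (267.923,55.708) → (276.191,59.841) → (288.602,64.227) → (303.326,67.775) → (318.535,69.391) → (332.399,67.982) → (343.089,62.454)

[2] `<circle>` circle, #0000ff→cut S892 F1371: (241.905,17.678) → (240.855,22.957) → (237.865,27.433) → (233.389,30.423) → (228.110,31.473) → (222.831,30.423) → (218.355,27.433) → (215.365,22.957) → (214.315,17.678) → (215.365,12.399) → (218.355,7.923) → (222.831,4.933) → (228.110,3.883) → (233.389,4.933) → (237.865,7.923) → (240.855,12.399) → (241.905,17.678) (closed)

[3] `<path>` quadratic bezier, #0000ff→cut S892 F1371: (361.232,68.742) → (341.200,63.494) → (320.597,58.468) → (299.425,53.665) → (277.682,49.084) → (255.370,44.726) → (232.488,40.591) → (209.035,36.678) → (185.013,32.987)

[4] `<path>` open polyline, #ff00ff→engrave S150 F2313: (71.739,58.315) → (225.183,54.183) → (105.594,12.153) → (206.312,99.128) → (287.622,80.378) → (94.500,5.551)

[5] `<polyline>` line segment, #0000ff→cut S892 F1371: (291.019,43.412) → (216.937,33.489)

(bCNC post)
(Date: synthetic)
G21
G90
G00 X271.132 Y52.580
M3 S150
G01 X265.627 Y52.924 F2313
G01 X267.923 Y55.708
G01 X276.191 Y59.841
G01 X288.602 Y64.227
G01 X303.326 Y67.775
G01 X318.535 Y69.391
G01 X332.399 Y67.982
G01 X343.089 Y62.454
M5
G00 X241.905 Y17.678
M3 S892
G01 X240.855 Y22.957 F1371
G01 X237.865 Y27.433
G01 X233.389 Y30.423
G01 X228.110 Y31.473
G01 X222.831 Y30.423
G01 X218.355 Y27.433
G01 X215.365 Y22.957
G01 X214.315 Y17.678
G01 X215.365 Y12.399
G01 X218.355 Y7.923
G01 X222.831 Y4.933
G01 X228.110 Y3.883
G01 X233.389 Y4.933
G01 X237.865 Y7.923
G01 X240.855 Y12.399
G01 X241.905 Y17.678
M5
G00 X361.232 Y68.742
M3 S892
G01 X341.200 Y63.494 F1371
G01 X320.597 Y58.468
G01 X299.425 Y53.665
G01 X277.682 Y49.084
G01 X255.370 Y44.726
G01 X232.488 Y40.591
G01 X209.035 Y36.678
G01 X185.013 Y32.987
M5
G00 X71.739 Y58.315
M3 S150
G01 X225.183 Y54.183 F2313
G01 X105.594 Y12.153
G01 X206.312 Y99.128
G01 X287.622 Y80.378
G01 X94.500 Y5.551
M5
G00 X291.019 Y43.412
M3 S892
G01 X216.937 Y33.489 F1371
M5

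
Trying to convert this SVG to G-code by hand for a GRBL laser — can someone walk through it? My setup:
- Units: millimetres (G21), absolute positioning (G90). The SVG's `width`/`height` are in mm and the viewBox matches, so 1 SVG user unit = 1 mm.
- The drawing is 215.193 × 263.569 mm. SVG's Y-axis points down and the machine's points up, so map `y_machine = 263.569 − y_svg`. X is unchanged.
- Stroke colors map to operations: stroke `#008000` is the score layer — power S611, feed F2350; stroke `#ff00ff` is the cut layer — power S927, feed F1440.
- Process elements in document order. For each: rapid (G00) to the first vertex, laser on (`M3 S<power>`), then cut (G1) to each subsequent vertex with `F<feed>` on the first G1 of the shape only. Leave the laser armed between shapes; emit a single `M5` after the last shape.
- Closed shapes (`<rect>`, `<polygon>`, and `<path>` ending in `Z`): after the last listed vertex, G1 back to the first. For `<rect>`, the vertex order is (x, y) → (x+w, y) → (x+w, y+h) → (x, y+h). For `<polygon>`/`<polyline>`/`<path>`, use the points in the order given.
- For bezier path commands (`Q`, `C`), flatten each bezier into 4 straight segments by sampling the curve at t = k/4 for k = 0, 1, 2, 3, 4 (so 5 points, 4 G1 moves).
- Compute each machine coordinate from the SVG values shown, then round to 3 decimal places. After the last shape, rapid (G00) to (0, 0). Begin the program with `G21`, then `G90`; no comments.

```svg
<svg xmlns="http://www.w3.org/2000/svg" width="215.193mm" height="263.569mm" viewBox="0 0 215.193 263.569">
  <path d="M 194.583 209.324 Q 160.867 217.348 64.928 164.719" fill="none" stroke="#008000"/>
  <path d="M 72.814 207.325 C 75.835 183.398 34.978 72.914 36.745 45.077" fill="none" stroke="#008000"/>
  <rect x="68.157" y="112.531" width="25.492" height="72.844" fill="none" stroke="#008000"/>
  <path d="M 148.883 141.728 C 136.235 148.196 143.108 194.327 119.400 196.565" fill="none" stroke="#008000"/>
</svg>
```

G21
G90
G00 X194.583 Y54.245
M3 S611
G1 X173.836 Y54.024 F2350
G1 X145.311 Y61.384
G1 X109.009 Y76.326
G1 X64.928 Y98.850
G00 X72.814 Y56.244
M3 S611
G1 X68.204 Y87.775 F2350
G1 X55.250 Y135.902
G1 X42.060 Y184.762
G1 X36.745 Y218.492
G00 X68.157 Y151.038
M3 S611
G1 X93.649 Y151.038 F2350
G1 X93.649 Y78.194
G1 X68.157 Y78.194
G1 X68.157 Y151.038
G00 X148.883 Y121.841
M3 S611
G1 X142.274 Y110.859 F2350
G1 X138.289 Y92.836
G1 X132.230 Y75.607
G1 X119.400 Y67.004
M5
G00 X0.000 Y0.000

Since the viewBox matches the mm dimensions, user units are millimetres directly. The only transform is the Y-flip y_m = 263.569 − y_svg.

Shape 1 is a quadratic bezier drawn with `<path>`. Its stroke #008000 means score at S611, F2350. After flipping Y the toolpath is (194.583,54.245) → (173.836,54.024) → (145.311,61.384) → (109.009,76.326) → (64.928,98.850).

Shape 2 is a cubic bezier drawn with `<path>`. Its stroke #008000 means score at S611, F2350. After flipping Y the toolpath is (72.814,56.244) → (68.204,87.775) → (55.250,135.902) → (42.060,184.762) → (36.745,218.492).

Shape 3 is a rectangle drawn with `<rect>`. Its stroke #008000 means score at S611, F2350. After flipping Y the toolpath is (68.157,151.038) → (93.649,151.038) → (93.649,78.194) → (68.157,78.194) → (68.157,151.038), returning to the start.

Shape 4 is a cubic bezier drawn with `<path>`. Its stroke #008000 means score at S611, F2350. After flipping Y the toolpath is (148.883,121.841) → (142.274,110.859) → (138.289,92.836) → (132.230,75.607) → (119.400,67.004).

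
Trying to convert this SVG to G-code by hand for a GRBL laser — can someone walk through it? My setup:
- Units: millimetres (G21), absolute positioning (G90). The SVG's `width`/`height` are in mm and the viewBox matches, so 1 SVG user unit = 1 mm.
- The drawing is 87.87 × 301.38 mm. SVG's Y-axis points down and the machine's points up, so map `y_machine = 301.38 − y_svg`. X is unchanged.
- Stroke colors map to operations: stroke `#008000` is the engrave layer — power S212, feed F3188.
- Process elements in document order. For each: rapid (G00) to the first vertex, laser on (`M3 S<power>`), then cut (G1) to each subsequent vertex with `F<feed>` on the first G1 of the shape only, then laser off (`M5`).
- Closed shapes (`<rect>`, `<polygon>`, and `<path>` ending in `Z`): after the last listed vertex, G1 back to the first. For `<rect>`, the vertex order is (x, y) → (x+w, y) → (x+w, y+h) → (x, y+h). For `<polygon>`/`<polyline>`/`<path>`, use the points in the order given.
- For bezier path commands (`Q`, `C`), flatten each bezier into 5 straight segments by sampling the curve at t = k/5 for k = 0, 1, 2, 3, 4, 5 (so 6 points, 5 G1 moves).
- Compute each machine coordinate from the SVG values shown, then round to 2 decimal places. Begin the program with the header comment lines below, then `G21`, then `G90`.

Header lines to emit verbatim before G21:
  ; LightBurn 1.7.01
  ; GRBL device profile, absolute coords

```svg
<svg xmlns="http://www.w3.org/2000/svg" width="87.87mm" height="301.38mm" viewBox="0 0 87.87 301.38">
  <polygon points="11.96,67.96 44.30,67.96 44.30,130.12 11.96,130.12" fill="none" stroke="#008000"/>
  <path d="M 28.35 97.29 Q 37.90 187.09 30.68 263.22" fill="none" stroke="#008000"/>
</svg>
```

1 u = 1 mm; y_m = 301.38 − y.

[1] `<polygon>` rectangle, #008000→engrave S212 F3188: (11.96,233.42) → (44.30,233.42) → (44.30,171.26) → (11.96,171.26) → (11.96,233.42) (closed)

[2] `<path>` quadratic bezier, #008000→engrave S212 F3188: (28.35,204.09) → (31.50,168.72) → (33.31,134.44) → (33.77,101.25) → (32.90,69.16) → (30.68,38.16)

; LightBurn 1.7.01
; GRBL device profile, absolute coords
G21
G90
G00 X11.96 Y233.42
M3 S212
G1 X44.30 Y233.42 F3188
G1 X44.30 Y171.26
G1 X11.96 Y171.26
G1 X11.96 Y233.42
M5
G00 X28.35 Y204.09
M3 S212
G1 X31.50 Y168.72 F3188
G1 X33.31 Y134.44
G1 X33.77 Y101.25
G1 X32.90 Y69.16
G1 X30.68 Y38.16
M5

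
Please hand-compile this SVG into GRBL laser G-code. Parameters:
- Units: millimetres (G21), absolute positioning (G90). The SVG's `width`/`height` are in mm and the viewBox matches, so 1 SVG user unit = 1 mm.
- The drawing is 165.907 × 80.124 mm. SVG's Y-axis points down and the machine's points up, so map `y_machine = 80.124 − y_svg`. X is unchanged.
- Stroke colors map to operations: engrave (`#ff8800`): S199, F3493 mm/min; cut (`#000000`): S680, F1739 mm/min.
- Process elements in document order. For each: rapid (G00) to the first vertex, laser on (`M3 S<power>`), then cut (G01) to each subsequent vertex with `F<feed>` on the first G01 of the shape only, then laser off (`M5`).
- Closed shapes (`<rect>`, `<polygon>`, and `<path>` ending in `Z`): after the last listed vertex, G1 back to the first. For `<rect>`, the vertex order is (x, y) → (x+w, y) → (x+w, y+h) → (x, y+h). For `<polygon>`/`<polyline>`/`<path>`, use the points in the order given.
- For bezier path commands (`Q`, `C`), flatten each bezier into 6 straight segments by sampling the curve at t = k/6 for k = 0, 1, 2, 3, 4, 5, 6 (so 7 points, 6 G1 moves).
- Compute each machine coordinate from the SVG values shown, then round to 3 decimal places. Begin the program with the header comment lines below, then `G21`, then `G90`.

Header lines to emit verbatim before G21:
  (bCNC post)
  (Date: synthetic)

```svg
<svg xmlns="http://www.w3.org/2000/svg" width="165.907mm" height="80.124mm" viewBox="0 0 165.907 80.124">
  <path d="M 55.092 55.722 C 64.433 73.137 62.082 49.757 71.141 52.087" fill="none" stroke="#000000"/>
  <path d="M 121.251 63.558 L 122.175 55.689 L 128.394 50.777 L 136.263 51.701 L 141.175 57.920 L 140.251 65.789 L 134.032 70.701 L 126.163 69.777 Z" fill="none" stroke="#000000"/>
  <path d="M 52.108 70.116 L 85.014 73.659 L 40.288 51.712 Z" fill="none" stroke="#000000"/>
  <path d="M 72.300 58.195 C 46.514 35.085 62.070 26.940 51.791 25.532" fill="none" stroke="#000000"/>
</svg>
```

(bCNC post)
(Date: synthetic)
G21
G90
G00 X55.092 Y24.402
M3 S680
G01 X58.895 Y18.786 F1739
G01 X61.391 Y18.122
G01 X63.222 Y20.563
G01 X65.030 Y24.260
G01 X67.455 Y27.367
G01 X71.141 Y28.037
M5
G00 X121.251 Y16.566
M3 S680
G01 X122.175 Y24.435 F1739
G01 X128.394 Y29.347
G01 X136.263 Y28.423
G01 X141.175 Y22.204
G01 X140.251 Y14.335
G01 X134.032 Y9.423
G01 X126.163 Y10.347
G01 X121.251 Y16.566
M5
G00 X52.108 Y10.008
M3 S680
G01 X85.014 Y6.465 F1739
G01 X40.288 Y28.412
G01 X52.108 Y10.008
M5
G00 X72.300 Y21.929
M3 S680
G01 X62.541 Y32.275 F1739
G01 X57.807 Y40.355
G01 X56.230 Y46.399
G01 X55.946 Y50.634
G01 X55.089 Y53.288
G01 X51.791 Y54.592
M5

Since the viewBox matches the mm dimensions, user units are millimetres directly. The only transform is the Y-flip y_m = 80.124 − y_svg.

Shape 1 is a cubic bezier drawn with `<path>`. Its stroke #000000 means cut at S680, F1739. After flipping Y the toolpath is (55.092,24.402) → (58.895,18.786) → (61.391,18.122) → (63.222,20.563) → (65.030,24.260) → (67.455,27.367) → (71.141,28.037).

Shape 2 is a regular polygon drawn with `<path>`. Its stroke #000000 means cut at S680, F1739. After flipping Y the toolpath is (121.251,16.566) → (122.175,24.435) → (128.394,29.347) → (136.263,28.423) → (141.175,22.204) → (140.251,14.335) → (134.032,9.423) → (126.163,10.347) → (121.251,16.566), returning to the start.

Shape 3 is a closed polygon drawn with `<path>`. Its stroke #000000 means cut at S680, F1739. After flipping Y the toolpath is (52.108,10.008) → (85.014,6.465) → (40.288,28.412) → (52.108,10.008), returning to the start.

Shape 4 is a cubic bezier drawn with `<path>`. Its stroke #000000 means cut at S680, F1739. After flipping Y the toolpath is (72.300,21.929) → (62.541,32.275) → (57.807,40.355) → (56.230,46.399) → (55.946,50.634) → (55.089,53.288) → (51.791,54.592).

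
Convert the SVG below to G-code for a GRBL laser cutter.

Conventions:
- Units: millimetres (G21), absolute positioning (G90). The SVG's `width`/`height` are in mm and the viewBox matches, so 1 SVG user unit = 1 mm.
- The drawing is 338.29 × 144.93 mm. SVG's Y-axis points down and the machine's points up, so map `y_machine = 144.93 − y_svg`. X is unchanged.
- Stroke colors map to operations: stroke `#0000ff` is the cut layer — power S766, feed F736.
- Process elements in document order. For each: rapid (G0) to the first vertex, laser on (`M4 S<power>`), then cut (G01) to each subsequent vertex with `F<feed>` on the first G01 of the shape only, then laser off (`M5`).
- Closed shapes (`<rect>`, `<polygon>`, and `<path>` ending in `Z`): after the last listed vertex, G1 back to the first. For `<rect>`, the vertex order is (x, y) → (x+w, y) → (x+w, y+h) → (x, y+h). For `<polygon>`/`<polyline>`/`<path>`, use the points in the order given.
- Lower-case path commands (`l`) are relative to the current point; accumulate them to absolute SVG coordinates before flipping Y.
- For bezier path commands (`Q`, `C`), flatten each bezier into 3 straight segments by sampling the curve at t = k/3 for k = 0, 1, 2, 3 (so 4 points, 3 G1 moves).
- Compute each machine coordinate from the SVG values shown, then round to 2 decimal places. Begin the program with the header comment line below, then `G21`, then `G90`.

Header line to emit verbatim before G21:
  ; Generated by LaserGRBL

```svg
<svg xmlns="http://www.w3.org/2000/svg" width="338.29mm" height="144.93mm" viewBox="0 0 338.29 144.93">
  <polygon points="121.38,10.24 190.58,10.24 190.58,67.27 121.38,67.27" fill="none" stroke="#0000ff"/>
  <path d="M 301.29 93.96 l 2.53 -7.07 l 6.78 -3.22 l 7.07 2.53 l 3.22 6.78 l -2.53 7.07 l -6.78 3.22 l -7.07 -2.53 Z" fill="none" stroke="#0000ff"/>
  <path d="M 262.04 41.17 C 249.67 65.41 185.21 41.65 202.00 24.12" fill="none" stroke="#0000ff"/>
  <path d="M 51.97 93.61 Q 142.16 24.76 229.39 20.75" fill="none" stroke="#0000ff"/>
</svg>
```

Since the viewBox matches the mm dimensions, user units are millimetres directly. The only transform is the Y-flip y_m = 144.93 − y_svg.

Shape 1 is a rectangle drawn with `<polygon>`. Its stroke #0000ff means cut at S766, F736. After flipping Y the toolpath is (121.38,134.69) → (190.58,134.69) → (190.58,77.66) → (121.38,77.66) → (121.38,134.69), returning to the start.

Shape 2 is a regular polygon drawn with `<path>`. Its stroke #0000ff means cut at S766, F736. After flipping Y the toolpath is (301.29,50.97) → (303.82,58.04) → (310.60,61.26) → (317.67,58.73) → (320.89,51.95) → (318.36,44.88) → (311.58,41.66) → (304.51,44.19) → (301.29,50.97), returning to the start.

Shape 3 is a cubic bezier drawn with `<path>`. Its stroke #0000ff means cut at S766, F736. After flipping Y the toolpath is (262.04,103.76) → (237.25,93.51) → (207.35,103.21) → (202.00,120.81).

Shape 4 is a quadratic bezier drawn with `<path>`. Its stroke #0000ff means cut at S766, F736. After flipping Y the toolpath is (51.97,51.32) → (111.77,90.02) → (170.91,114.30) → (229.39,124.18).

; Generated by LaserGRBL
G21
G90
G0 X121.38 Y134.69
M4 S766
G01 X190.58 Y134.69 F736
G01 X190.58 Y77.66
G01 X121.38 Y77.66
G01 X121.38 Y134.69
M5
G0 X301.29 Y50.97
M4 S766
G01 X303.82 Y58.04 F736
G01 X310.60 Y61.26
G01 X317.67 Y58.73
G01 X320.89 Y51.95
G01 X318.36 Y44.88
G01 X311.58 Y41.66
G01 X304.51 Y44.19
G01 X301.29 Y50.97
M5
G0 X262.04 Y103.76
M4 S766
G01 X237.25 Y93.51 F736
G01 X207.35 Y103.21
G01 X202.00 Y120.81
M5
G0 X51.97 Y51.32
M4 S766
G01 X111.77 Y90.02 F736
G01 X170.91 Y114.30
G01 X229.39 Y124.18
M5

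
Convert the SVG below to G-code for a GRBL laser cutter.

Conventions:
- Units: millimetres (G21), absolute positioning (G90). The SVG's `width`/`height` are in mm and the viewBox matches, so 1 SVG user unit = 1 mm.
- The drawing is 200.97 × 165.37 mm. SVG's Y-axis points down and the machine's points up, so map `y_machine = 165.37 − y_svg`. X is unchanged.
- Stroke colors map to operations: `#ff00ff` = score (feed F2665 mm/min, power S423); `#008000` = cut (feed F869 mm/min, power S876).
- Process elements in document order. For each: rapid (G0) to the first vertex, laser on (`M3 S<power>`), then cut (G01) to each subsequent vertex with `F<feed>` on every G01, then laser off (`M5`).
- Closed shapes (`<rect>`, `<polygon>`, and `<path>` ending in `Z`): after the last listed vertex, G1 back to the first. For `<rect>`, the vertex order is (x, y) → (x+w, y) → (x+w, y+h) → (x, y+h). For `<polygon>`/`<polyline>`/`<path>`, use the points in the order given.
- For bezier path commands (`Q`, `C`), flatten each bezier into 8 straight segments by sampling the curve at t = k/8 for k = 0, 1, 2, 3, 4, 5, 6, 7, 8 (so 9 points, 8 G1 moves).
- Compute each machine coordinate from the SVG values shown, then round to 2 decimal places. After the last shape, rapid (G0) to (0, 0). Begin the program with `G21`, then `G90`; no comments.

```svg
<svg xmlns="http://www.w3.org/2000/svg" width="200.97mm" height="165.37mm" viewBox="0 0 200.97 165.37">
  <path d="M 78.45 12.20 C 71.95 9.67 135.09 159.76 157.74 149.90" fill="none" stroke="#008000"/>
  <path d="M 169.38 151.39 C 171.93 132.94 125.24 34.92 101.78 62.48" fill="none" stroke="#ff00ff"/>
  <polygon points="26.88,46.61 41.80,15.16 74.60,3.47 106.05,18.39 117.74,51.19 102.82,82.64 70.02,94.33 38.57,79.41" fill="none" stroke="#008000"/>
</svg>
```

1 u = 1 mm; y_m = 165.37 − y.

[1] `<path>` cubic bezier, #008000→cut S876 F869: (78.45,153.17) → (79.06,147.58) → (84.91,131.34) → (94.71,108.11) → (107.16,81.57) → (120.98,55.37) → (134.88,33.18) → (147.56,18.66) → (157.74,15.47)

[2] `<path>` cubic bezier, #ff00ff→score S423 F2665: (169.38,13.98) → (168.17,24.23) → (163.19,39.53) → (155.30,57.49) → (145.33,75.69) → (134.15,91.73) → (122.60,103.22) → (111.52,107.74) → (101.78,102.89)

[3] `<polygon>` regular polygon, #008000→cut S876 F869: (26.88,118.76) → (41.80,150.21) → (74.60,161.90) → (106.05,146.98) → (117.74,114.18) → (102.82,82.73) → (70.02,71.04) → (38.57,85.96) → (26.88,118.76) (closed)

G21
G90
G0 X78.45 Y153.17
M3 S876
G01 X79.06 Y147.58 F869
G01 X84.91 Y131.34 F869
G01 X94.71 Y108.11 F869
G01 X107.16 Y81.57 F869
G01 X120.98 Y55.37 F869
G01 X134.88 Y33.18 F869
G01 X147.56 Y18.66 F869
G01 X157.74 Y15.47 F869
M5
G0 X169.38 Y13.98
M3 S423
G01 X168.17 Y24.23 F2665
G01 X163.19 Y39.53 F2665
G01 X155.30 Y57.49 F2665
G01 X145.33 Y75.69 F2665
G01 X134.15 Y91.73 F2665
G01 X122.60 Y103.22 F2665
G01 X111.52 Y107.74 F2665
G01 X101.78 Y102.89 F2665
M5
G0 X26.88 Y118.76
M3 S876
G01 X41.80 Y150.21 F869
G01 X74.60 Y161.90 F869
G01 X106.05 Y146.98 F869
G01 X117.74 Y114.18 F869
G01 X102.82 Y82.73 F869
G01 X70.02 Y71.04 F869
G01 X38.57 Y85.96 F869
G01 X26.88 Y118.76 F869
M5
G0 X0.00 Y0.00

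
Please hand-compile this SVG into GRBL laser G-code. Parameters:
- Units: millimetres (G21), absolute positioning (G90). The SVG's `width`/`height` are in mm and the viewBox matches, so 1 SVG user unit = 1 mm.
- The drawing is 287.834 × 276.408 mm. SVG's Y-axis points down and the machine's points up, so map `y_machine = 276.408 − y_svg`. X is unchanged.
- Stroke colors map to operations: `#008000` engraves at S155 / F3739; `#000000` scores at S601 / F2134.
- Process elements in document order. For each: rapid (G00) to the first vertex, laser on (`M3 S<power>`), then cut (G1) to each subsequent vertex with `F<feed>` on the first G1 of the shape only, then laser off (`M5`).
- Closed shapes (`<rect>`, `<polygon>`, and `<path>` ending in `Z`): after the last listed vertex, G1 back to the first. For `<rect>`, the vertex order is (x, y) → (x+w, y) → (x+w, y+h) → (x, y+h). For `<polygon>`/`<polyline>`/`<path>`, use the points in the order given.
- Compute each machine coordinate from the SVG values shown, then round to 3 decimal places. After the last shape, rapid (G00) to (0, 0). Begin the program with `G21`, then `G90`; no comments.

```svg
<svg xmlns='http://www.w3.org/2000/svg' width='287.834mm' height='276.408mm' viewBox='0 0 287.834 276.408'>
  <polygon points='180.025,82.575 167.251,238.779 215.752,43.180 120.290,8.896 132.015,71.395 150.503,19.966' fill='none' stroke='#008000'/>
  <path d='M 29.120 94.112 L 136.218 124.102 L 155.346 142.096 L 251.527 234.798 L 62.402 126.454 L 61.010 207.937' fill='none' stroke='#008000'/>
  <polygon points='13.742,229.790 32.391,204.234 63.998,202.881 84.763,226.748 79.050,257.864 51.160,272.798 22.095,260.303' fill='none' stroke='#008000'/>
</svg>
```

1 u = 1 mm; y_m = 276.408 − y.

[1] `<polygon>` closed polygon, #008000→engrave S155 F3739: (180.025,193.833) → (167.251,37.629) → (215.752,233.228) → (120.290,267.512) → (132.015,205.013) → (150.503,256.442) → (180.025,193.833) (closed)

[2] `<path>` open polyline, #008000→engrave S155 F3739: (29.120,182.296) → (136.218,152.306) → (155.346,134.312) → (251.527,41.610) → (62.402,149.954) → (61.010,68.471)

[3] `<polygon>` regular polygon, #008000→engrave S155 F3739: (13.742,46.618) → (32.391,72.174) → (63.998,73.527) → (84.763,49.660) → (79.050,18.544) → (51.160,3.610) → (22.095,16.105) → (13.742,46.618) (closed)

G21
G90
G00 X180.025 Y193.833
M3 S155
G1 X167.251 Y37.629 F3739
G1 X215.752 Y233.228
G1 X120.290 Y267.512
G1 X132.015 Y205.013
G1 X150.503 Y256.442
G1 X180.025 Y193.833
M5
G00 X29.120 Y182.296
M3 S155
G1 X136.218 Y152.306 F3739
G1 X155.346 Y134.312
G1 X251.527 Y41.610
G1 X62.402 Y149.954
G1 X61.010 Y68.471
M5
G00 X13.742 Y46.618
M3 S155
G1 X32.391 Y72.174 F3739
G1 X63.998 Y73.527
G1 X84.763 Y49.660
G1 X79.050 Y18.544
G1 X51.160 Y3.610
G1 X22.095 Y16.105
G1 X13.742 Y46.618
M5
G00 X0.000 Y0.000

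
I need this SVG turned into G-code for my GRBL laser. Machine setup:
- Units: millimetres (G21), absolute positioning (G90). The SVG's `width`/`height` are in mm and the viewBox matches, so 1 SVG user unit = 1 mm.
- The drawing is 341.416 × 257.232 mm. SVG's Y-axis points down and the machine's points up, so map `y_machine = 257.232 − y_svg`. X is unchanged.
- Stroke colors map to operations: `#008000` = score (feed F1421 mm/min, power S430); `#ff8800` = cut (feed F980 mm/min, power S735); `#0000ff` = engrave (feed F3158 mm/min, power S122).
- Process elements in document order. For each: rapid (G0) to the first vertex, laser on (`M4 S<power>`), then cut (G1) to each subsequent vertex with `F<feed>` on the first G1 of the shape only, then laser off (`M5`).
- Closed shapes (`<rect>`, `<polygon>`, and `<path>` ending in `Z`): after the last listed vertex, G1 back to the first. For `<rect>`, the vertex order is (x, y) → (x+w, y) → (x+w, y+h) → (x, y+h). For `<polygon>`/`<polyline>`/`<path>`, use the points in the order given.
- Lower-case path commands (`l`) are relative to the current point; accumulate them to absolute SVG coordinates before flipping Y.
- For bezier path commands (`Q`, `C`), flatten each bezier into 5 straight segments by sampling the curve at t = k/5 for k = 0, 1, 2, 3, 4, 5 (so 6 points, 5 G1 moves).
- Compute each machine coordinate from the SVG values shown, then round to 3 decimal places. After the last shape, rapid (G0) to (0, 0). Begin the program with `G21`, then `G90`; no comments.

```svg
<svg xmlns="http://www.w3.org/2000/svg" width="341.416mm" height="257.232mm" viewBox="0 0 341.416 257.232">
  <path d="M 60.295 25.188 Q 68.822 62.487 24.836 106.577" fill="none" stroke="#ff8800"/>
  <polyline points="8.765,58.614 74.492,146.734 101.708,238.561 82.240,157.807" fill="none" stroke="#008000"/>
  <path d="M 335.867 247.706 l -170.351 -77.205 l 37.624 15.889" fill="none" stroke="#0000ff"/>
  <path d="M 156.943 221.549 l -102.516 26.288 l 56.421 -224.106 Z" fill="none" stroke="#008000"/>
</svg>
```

1 u = 1 mm; y_m = 257.232 − y.

[1] `<path>` quadratic bezier, #ff8800→cut S735 F980: (60.295,232.044) → (61.605,216.853) → (58.715,201.118) → (51.623,184.840) → (40.330,168.019) → (24.836,150.655)

[2] `<polyline>` open polyline, #008000→score S430 F1421: (8.765,198.618) → (74.492,110.498) → (101.708,18.671) → (82.240,99.425)

[3] `<path>` open polyline, #0000ff→engrave S122 F3158: (335.867,9.526) → (165.516,86.731) → (203.140,70.842)

[4] `<path>` closed polygon, #008000→score S430 F1421: (156.943,35.683) → (54.427,9.395) → (110.848,233.501) → (156.943,35.683) (closed)

G21
G90
G0 X60.295 Y232.044
M4 S735
G1 X61.605 Y216.853 F980
G1 X58.715 Y201.118
G1 X51.623 Y184.840
G1 X40.330 Y168.019
G1 X24.836 Y150.655
M5
G0 X8.765 Y198.618
M4 S430
G1 X74.492 Y110.498 F1421
G1 X101.708 Y18.671
G1 X82.240 Y99.425
M5
G0 X335.867 Y9.526
M4 S122
G1 X165.516 Y86.731 F3158
G1 X203.140 Y70.842
M5
G0 X156.943 Y35.683
M4 S430
G1 X54.427 Y9.395 F1421
G1 X110.848 Y233.501
G1 X156.943 Y35.683
M5
G0 X0.000 Y0.000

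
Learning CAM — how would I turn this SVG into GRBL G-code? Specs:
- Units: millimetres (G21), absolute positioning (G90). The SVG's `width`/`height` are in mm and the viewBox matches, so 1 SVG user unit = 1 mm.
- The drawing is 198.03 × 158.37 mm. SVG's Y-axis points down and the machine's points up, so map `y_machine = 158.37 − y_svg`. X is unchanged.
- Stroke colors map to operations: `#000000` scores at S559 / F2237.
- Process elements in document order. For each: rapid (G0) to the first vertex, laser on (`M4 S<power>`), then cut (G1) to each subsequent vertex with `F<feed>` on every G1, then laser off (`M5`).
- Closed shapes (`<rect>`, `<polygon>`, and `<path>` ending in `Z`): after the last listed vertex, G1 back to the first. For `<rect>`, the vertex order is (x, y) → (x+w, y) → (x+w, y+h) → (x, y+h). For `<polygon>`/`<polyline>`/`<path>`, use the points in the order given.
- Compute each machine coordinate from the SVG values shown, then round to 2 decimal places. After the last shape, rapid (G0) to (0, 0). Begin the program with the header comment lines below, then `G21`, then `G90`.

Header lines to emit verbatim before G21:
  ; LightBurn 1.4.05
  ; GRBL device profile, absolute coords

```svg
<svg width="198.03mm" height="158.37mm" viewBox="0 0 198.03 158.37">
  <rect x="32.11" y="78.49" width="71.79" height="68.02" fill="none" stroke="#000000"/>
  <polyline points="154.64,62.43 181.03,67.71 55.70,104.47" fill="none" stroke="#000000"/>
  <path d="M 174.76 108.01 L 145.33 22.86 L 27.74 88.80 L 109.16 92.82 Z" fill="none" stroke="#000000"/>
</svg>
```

; LightBurn 1.4.05
; GRBL device profile, absolute coords
G21
G90
G0 X32.11 Y79.88
M4 S559
G1 X103.90 Y79.88 F2237
G1 X103.90 Y11.86 F2237
G1 X32.11 Y11.86 F2237
G1 X32.11 Y79.88 F2237
M5
G0 X154.64 Y95.94
M4 S559
G1 X181.03 Y90.66 F2237
G1 X55.70 Y53.90 F2237
M5
G0 X174.76 Y50.36
M4 S559
G1 X145.33 Y135.51 F2237
G1 X27.74 Y69.57 F2237
G1 X109.16 Y65.55 F2237
G1 X174.76 Y50.36 F2237
M5
G0 X0.00 Y0.00

1 u = 1 mm; y_m = 158.37 − y.

[1] `<rect>` rectangle, #000000→score S559 F2237: (32.11,79.88) → (103.90,79.88) → (103.90,11.86) → (32.11,11.86) → (32.11,79.88) (closed)

[2] `<polyline>` open polyline, #000000→score S559 F2237: (154.64,95.94) → (181.03,90.66) → (55.70,53.90)

[3] `<path>` closed polygon, #000000→score S559 F2237: (174.76,50.36) → (145.33,135.51) → (27.74,69.57) → (109.16,65.55) → (174.76,50.36) (closed)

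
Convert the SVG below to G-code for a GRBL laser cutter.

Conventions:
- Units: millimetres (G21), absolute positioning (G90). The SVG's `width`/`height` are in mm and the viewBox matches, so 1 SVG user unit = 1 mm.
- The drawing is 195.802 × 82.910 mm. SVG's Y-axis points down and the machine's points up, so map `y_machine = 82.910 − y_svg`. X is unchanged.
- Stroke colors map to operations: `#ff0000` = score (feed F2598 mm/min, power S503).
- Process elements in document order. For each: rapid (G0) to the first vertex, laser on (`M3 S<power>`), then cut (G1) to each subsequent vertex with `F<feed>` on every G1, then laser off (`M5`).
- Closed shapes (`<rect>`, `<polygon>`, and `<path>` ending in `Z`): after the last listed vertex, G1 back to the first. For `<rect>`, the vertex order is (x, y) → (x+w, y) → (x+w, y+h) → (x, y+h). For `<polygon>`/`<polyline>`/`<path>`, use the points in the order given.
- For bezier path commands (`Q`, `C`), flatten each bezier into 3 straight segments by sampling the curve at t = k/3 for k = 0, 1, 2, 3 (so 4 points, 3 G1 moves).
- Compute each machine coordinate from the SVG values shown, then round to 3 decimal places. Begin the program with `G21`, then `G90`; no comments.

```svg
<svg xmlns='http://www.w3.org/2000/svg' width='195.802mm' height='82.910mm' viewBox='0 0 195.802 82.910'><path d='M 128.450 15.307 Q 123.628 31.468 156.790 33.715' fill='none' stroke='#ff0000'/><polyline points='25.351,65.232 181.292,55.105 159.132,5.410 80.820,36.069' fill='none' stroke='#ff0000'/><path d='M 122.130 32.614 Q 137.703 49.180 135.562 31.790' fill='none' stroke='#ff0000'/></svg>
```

G21
G90
G0 X128.450 Y67.603
M3 S503
G1 X129.456 Y58.375 F2598
G1 X138.902 Y52.239 F2598
G1 X156.790 Y49.195 F2598
M5
G0 X25.351 Y17.678
M3 S503
G1 X181.292 Y27.805 F2598
G1 X159.132 Y77.500 F2598
G1 X80.820 Y46.841 F2598
M5
G0 X122.130 Y50.296
M3 S503
G1 X130.544 Y43.025 F2598
G1 X135.021 Y43.300 F2598
G1 X135.562 Y51.120 F2598
M5

Since the viewBox matches the mm dimensions, user units are millimetres directly. The only transform is the Y-flip y_m = 82.910 − y_svg.

Shape 1 is a quadratic bezier drawn with `<path>`. Its stroke #ff0000 means score at S503, F2598. After flipping Y the toolpath is (128.450,67.603) → (129.456,58.375) → (138.902,52.239) → (156.790,49.195).

Shape 2 is a open polyline drawn with `<polyline>`. Its stroke #ff0000 means score at S503, F2598. After flipping Y the toolpath is (25.351,17.678) → (181.292,27.805) → (159.132,77.500) → (80.820,46.841).

Shape 3 is a quadratic bezier drawn with `<path>`. Its stroke #ff0000 means score at S503, F2598. After flipping Y the toolpath is (122.130,50.296) → (130.544,43.025) → (135.021,43.300) → (135.562,51.120).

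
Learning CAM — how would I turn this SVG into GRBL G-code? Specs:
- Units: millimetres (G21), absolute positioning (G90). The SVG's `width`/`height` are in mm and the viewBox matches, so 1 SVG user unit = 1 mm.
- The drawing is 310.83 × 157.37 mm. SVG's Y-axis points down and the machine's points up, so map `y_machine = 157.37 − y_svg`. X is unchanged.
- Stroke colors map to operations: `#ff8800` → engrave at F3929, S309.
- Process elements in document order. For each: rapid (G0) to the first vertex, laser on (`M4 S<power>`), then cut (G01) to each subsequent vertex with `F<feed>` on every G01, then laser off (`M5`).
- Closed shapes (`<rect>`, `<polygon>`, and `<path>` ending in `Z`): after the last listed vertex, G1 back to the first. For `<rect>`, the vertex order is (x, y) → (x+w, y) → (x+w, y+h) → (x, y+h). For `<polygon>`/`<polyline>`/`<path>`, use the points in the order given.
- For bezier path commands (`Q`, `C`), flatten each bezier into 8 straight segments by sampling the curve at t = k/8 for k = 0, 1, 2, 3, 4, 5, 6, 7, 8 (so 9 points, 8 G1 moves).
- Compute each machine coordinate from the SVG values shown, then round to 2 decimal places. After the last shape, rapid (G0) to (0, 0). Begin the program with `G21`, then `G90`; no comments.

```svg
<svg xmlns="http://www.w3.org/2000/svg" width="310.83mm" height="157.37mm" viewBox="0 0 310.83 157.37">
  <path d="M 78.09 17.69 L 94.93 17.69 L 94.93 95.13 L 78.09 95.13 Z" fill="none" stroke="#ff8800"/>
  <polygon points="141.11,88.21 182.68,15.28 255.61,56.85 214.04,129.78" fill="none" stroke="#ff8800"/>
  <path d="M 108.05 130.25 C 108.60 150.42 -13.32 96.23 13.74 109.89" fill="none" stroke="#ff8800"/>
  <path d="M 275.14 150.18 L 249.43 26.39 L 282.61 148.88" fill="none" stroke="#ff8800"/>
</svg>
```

G21
G90
G0 X78.09 Y139.68
M4 S309
G01 X94.93 Y139.68 F3929
G01 X94.93 Y62.24 F3929
G01 X78.09 Y62.24 F3929
G01 X78.09 Y139.68 F3929
M5
G0 X141.11 Y69.16
M4 S309
G01 X182.68 Y142.09 F3929
G01 X255.61 Y100.52 F3929
G01 X214.04 Y27.59 F3929
G01 X141.11 Y69.16 F3929
M5
G0 X108.05 Y27.12
M4 S309
G01 X103.05 Y22.76 F3929
G01 X89.74 Y23.71 F3929
G01 X71.32 Y28.30 F3929
G01 X50.95 Y34.86 F3929
G01 X31.83 Y41.72 F3929
G01 X17.14 Y47.23 F3929
G01 X10.05 Y49.70 F3929
G01 X13.74 Y47.48 F3929
M5
G0 X275.14 Y7.19
M4 S309
G01 X249.43 Y130.98 F3929
G01 X282.61 Y8.49 F3929
M5
G0 X0.00 Y0.00

Since the viewBox matches the mm dimensions, user units are millimetres directly. The only transform is the Y-flip y_m = 157.37 − y_svg.

Shape 1 is a rectangle drawn with `<path>`. Its stroke #ff8800 means engrave at S309, F3929. After flipping Y the toolpath is (78.09,139.68) → (94.93,139.68) → (94.93,62.24) → (78.09,62.24) → (78.09,139.68), returning to the start.

Shape 2 is a regular polygon drawn with `<polygon>`. Its stroke #ff8800 means engrave at S309, F3929. After flipping Y the toolpath is (141.11,69.16) → (182.68,142.09) → (255.61,100.52) → (214.04,27.59) → (141.11,69.16), returning to the start.

Shape 3 is a cubic bezier drawn with `<path>`. Its stroke #ff8800 means engrave at S309, F3929. After flipping Y the toolpath is (108.05,27.12) → (103.05,22.76) → (89.74,23.71) → (71.32,28.30) → (50.95,34.86) → (31.83,41.72) → (17.14,47.23) → (10.05,49.70) → (13.74,47.48).

Shape 4 is a open polyline drawn with `<path>`. Its stroke #ff8800 means engrave at S309, F3929. After flipping Y the toolpath is (275.14,7.19) → (249.43,130.98) → (282.61,8.49).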